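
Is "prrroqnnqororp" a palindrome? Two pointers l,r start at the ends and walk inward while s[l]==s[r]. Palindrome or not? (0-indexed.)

not a palindrome (mismatch at 2,11)

l=0 r=13: 'p'=='p', l++,r--
l=1 r=12: 'r'=='r', l++,r--
l=2 r=11: 'r'!='o', stop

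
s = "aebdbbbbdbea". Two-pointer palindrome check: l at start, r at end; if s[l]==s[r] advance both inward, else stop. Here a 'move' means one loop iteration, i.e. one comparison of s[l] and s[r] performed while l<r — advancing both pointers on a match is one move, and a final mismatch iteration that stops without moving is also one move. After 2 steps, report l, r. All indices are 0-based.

[0,11] 'a'=='a' → l++,r--
[1,10] 'e'=='e' → l++,r--

l=2, r=9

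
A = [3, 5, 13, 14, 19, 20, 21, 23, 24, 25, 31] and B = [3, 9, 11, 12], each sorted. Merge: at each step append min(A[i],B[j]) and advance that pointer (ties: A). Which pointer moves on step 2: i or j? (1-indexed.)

[i=1,j=1] A[i]=3<=B[j]=3 take 3 → i++
[i=2,j=1] A[i]=5>B[j]=3 take 3 → j++

j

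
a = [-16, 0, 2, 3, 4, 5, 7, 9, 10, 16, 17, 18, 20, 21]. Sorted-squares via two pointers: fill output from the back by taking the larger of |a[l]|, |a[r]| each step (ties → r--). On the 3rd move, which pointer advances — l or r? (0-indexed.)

r

[0,13] |-16|<=|21| out[13]=441 → r--
[0,12] |-16|<=|20| out[12]=400 → r--
[0,11] |-16|<=|18| out[11]=324 → r--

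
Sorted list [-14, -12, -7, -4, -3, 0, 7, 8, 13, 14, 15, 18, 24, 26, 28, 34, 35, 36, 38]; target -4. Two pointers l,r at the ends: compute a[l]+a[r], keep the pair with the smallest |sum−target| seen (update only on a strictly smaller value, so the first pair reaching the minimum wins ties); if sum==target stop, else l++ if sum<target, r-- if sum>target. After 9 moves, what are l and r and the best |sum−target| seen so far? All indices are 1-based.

l=1 r=19: -14+38=24 d=28 *, r--
l=1 r=18: -14+36=22 d=26 *, r--
l=1 r=17: -14+35=21 d=25 *, r--
l=1 r=16: -14+34=20 d=24 *, r--
l=1 r=15: -14+28=14 d=18 *, r--
l=1 r=14: -14+26=12 d=16 *, r--
l=1 r=13: -14+24=10 d=14 *, r--
l=1 r=12: -14+18=4 d=8 *, r--
l=1 r=11: -14+15=1 d=5 *, r--

l=1, r=10, best |Δ|=5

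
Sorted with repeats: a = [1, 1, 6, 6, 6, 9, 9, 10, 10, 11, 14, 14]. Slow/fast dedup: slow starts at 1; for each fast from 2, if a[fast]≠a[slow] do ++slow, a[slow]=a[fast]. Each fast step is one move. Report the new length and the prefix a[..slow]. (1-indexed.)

slow=1 fast=2: a[fast]=1=a[slow] dup, fast++
slow=1 fast=3: a[fast]=6≠a[slow]=1 write a[2]=6, slow++,fast++
slow=2 fast=4: a[fast]=6=a[slow] dup, fast++
slow=2 fast=5: a[fast]=6=a[slow] dup, fast++
slow=2 fast=6: a[fast]=9≠a[slow]=6 write a[3]=9, slow++,fast++
slow=3 fast=7: a[fast]=9=a[slow] dup, fast++
slow=3 fast=8: a[fast]=10≠a[slow]=9 write a[4]=10, slow++,fast++
slow=4 fast=9: a[fast]=10=a[slow] dup, fast++
slow=4 fast=10: a[fast]=11≠a[slow]=10 write a[5]=11, slow++,fast++
slow=5 fast=11: a[fast]=14≠a[slow]=11 write a[6]=14, slow++,fast++
slow=6 fast=12: a[fast]=14=a[slow] dup, fast++

length 6; prefix = [1, 6, 9, 10, 11, 14]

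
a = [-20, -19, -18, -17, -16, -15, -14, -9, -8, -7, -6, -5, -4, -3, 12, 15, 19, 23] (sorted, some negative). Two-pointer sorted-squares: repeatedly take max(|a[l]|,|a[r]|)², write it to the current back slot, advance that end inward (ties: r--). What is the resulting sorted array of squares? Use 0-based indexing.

[0,17] |-20|<=|23| out[17]=529 → r--
[0,16] |-20|>|19| out[16]=400 → l++
[1,16] |-19|<=|19| out[15]=361 → r--
[1,15] |-19|>|15| out[14]=361 → l++
[2,15] |-18|>|15| out[13]=324 → l++
[3,15] |-17|>|15| out[12]=289 → l++
[4,15] |-16|>|15| out[11]=256 → l++
[5,15] |-15|<=|15| out[10]=225 → r--
[5,14] |-15|>|12| out[9]=225 → l++
[6,14] |-14|>|12| out[8]=196 → l++
[7,14] |-9|<=|12| out[7]=144 → r--
[7,13] |-9|>|-3| out[6]=81 → l++
[8,13] |-8|>|-3| out[5]=64 → l++
[9,13] |-7|>|-3| out[4]=49 → l++
[10,13] |-6|>|-3| out[3]=36 → l++
[11,13] |-5|>|-3| out[2]=25 → l++
[12,13] |-4|>|-3| out[1]=16 → l++
[13,13] |-3|<=|-3| out[0]=9 → r--

[9, 16, 25, 36, 49, 64, 81, 144, 196, 225, 225, 256, 289, 324, 361, 361, 400, 529]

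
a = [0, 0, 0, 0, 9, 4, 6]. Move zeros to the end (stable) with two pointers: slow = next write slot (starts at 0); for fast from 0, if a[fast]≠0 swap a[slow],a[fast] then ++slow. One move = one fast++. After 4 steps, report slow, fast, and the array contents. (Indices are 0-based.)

slow=0 fast=0: a[fast]=0, fast++
slow=0 fast=1: a[fast]=0, fast++
slow=0 fast=2: a[fast]=0, fast++
slow=0 fast=3: a[fast]=0, fast++

slow=0, fast=4, a=[0, 0, 0, 0, 9, 4, 6]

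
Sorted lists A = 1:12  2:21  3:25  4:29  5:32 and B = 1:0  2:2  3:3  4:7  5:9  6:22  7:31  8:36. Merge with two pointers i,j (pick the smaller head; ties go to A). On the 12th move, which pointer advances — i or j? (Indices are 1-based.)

i

[i=1,j=1] A[i]=12>B[j]=0 take 0 → j++
[i=1,j=2] A[i]=12>B[j]=2 take 2 → j++
[i=1,j=3] A[i]=12>B[j]=3 take 3 → j++
[i=1,j=4] A[i]=12>B[j]=7 take 7 → j++
[i=1,j=5] A[i]=12>B[j]=9 take 9 → j++
[i=1,j=6] A[i]=12<=B[j]=22 take 12 → i++
[i=2,j=6] A[i]=21<=B[j]=22 take 21 → i++
[i=3,j=6] A[i]=25>B[j]=22 take 22 → j++
[i=3,j=7] A[i]=25<=B[j]=31 take 25 → i++
[i=4,j=7] A[i]=29<=B[j]=31 take 29 → i++
[i=5,j=7] A[i]=32>B[j]=31 take 31 → j++
[i=5,j=8] A[i]=32<=B[j]=36 take 32 → i++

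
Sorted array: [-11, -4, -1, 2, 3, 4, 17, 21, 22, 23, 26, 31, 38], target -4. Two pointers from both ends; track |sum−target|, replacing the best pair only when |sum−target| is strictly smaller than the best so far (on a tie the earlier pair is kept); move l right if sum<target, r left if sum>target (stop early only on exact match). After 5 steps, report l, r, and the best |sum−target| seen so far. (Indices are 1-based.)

l=1, r=8, best |Δ|=15

l=1 r=13: -11+38=27 d=31 *, r--
l=1 r=12: -11+31=20 d=24 *, r--
l=1 r=11: -11+26=15 d=19 *, r--
l=1 r=10: -11+23=12 d=16 *, r--
l=1 r=9: -11+22=11 d=15 *, r--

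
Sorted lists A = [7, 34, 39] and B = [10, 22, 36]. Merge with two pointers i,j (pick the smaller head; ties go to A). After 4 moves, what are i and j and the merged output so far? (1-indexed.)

i=1 j=1: A[i]=7<=B[j]=10 take 7, i++
i=2 j=1: A[i]=34>B[j]=10 take 10, j++
i=2 j=2: A[i]=34>B[j]=22 take 22, j++
i=2 j=3: A[i]=34<=B[j]=36 take 34, i++

i=3, j=3, merged so far=[7, 10, 22, 34]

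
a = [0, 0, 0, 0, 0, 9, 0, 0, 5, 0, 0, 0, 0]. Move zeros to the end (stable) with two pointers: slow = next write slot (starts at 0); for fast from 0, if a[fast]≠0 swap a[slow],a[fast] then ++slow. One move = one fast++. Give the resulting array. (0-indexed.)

slow=0 fast=0: a[fast]=0, fast++
slow=0 fast=1: a[fast]=0, fast++
slow=0 fast=2: a[fast]=0, fast++
slow=0 fast=3: a[fast]=0, fast++
slow=0 fast=4: a[fast]=0, fast++
slow=0 fast=5: a[fast]=9≠0 swap→a[0]=9, slow++,fast++
slow=1 fast=6: a[fast]=0, fast++
slow=1 fast=7: a[fast]=0, fast++
slow=1 fast=8: a[fast]=5≠0 swap→a[1]=5, slow++,fast++
slow=2 fast=9: a[fast]=0, fast++
slow=2 fast=10: a[fast]=0, fast++
slow=2 fast=11: a[fast]=0, fast++
slow=2 fast=12: a[fast]=0, fast++

[9, 5, 0, 0, 0, 0, 0, 0, 0, 0, 0, 0, 0]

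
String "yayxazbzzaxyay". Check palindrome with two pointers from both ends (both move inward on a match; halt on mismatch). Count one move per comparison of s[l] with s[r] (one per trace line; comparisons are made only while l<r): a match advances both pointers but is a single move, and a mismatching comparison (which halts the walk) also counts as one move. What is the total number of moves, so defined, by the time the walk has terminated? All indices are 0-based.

l=0 r=13: 'y'=='y', l++,r--
l=1 r=12: 'a'=='a', l++,r--
l=2 r=11: 'y'=='y', l++,r--
l=3 r=10: 'x'=='x', l++,r--
l=4 r=9: 'a'=='a', l++,r--
l=5 r=8: 'z'=='z', l++,r--
l=6 r=7: 'b'!='z', stop

7 moves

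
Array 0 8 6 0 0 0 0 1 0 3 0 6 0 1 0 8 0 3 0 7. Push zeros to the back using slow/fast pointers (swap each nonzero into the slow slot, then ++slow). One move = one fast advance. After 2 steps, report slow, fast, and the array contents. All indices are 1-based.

(s=1,f=1) a[fast]=0 → fast++
(s=1,f=2) a[fast]=8≠0 swap→a[1]=8 → slow++,fast++

slow=2, fast=3, a=[8, 0, 6, 0, 0, 0, 0, 1, 0, 3, 0, 6, 0, 1, 0, 8, 0, 3, 0, 7]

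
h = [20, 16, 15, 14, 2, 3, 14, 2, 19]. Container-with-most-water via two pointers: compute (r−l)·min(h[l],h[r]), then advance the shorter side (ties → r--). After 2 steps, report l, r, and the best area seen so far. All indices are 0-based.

l=0, r=6, best area=152

[0,8] min(20,19)*8=152 best=152 * → r--
[0,7] min(20,2)*7=14 best=152 → r--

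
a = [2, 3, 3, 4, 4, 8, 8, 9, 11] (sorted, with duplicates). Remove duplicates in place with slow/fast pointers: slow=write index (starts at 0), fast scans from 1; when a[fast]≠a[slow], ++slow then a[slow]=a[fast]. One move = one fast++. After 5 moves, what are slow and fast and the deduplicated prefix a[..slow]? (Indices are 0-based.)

slow=3, fast=6, prefix=[2, 3, 4, 8]

(s=0,f=1) a[fast]=3≠a[slow]=2 write a[1]=3 → slow++,fast++
(s=1,f=2) a[fast]=3=a[slow] dup → fast++
(s=1,f=3) a[fast]=4≠a[slow]=3 write a[2]=4 → slow++,fast++
(s=2,f=4) a[fast]=4=a[slow] dup → fast++
(s=2,f=5) a[fast]=8≠a[slow]=4 write a[3]=8 → slow++,fast++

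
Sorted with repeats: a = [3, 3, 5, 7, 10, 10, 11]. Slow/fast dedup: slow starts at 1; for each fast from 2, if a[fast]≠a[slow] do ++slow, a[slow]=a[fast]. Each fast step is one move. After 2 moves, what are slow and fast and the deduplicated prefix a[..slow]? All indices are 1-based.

slow=2, fast=4, prefix=[3, 5]

slow=1 fast=2: a[fast]=3=a[slow] dup, fast++
slow=1 fast=3: a[fast]=5≠a[slow]=3 write a[2]=5, slow++,fast++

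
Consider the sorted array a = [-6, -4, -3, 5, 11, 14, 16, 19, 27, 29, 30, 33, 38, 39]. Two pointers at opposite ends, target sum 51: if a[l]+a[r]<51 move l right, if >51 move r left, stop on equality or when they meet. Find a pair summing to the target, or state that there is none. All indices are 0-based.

[0,13] -6+39=33 <51 → l++
[1,13] -4+39=35 <51 → l++
[2,13] -3+39=36 <51 → l++
[3,13] 5+39=44 <51 → l++
[4,13] 11+39=50 <51 → l++
[5,13] 14+39=53 >51 → r--
[5,12] 14+38=52 >51 → r--
[5,11] 14+33=47 <51 → l++
[6,11] 16+33=49 <51 → l++
[7,11] 19+33=52 >51 → r--
[7,10] 19+30=49 <51 → l++
[8,10] 27+30=57 >51 → r--
[8,9] 27+29=56 >51 → r--

no pair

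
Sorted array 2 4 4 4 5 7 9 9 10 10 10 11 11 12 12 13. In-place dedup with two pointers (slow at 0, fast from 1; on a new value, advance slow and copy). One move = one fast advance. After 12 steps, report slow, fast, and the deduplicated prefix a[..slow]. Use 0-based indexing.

(s=0,f=1) a[fast]=4≠a[slow]=2 write a[1]=4 → slow++,fast++
(s=1,f=2) a[fast]=4=a[slow] dup → fast++
(s=1,f=3) a[fast]=4=a[slow] dup → fast++
(s=1,f=4) a[fast]=5≠a[slow]=4 write a[2]=5 → slow++,fast++
(s=2,f=5) a[fast]=7≠a[slow]=5 write a[3]=7 → slow++,fast++
(s=3,f=6) a[fast]=9≠a[slow]=7 write a[4]=9 → slow++,fast++
(s=4,f=7) a[fast]=9=a[slow] dup → fast++
(s=4,f=8) a[fast]=10≠a[slow]=9 write a[5]=10 → slow++,fast++
(s=5,f=9) a[fast]=10=a[slow] dup → fast++
(s=5,f=10) a[fast]=10=a[slow] dup → fast++
(s=5,f=11) a[fast]=11≠a[slow]=10 write a[6]=11 → slow++,fast++
(s=6,f=12) a[fast]=11=a[slow] dup → fast++

slow=6, fast=13, prefix=[2, 4, 5, 7, 9, 10, 11]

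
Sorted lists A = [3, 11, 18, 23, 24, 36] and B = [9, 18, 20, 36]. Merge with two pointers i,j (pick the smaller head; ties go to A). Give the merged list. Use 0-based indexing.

[i=0,j=0] A[i]=3<=B[j]=9 take 3 → i++
[i=1,j=0] A[i]=11>B[j]=9 take 9 → j++
[i=1,j=1] A[i]=11<=B[j]=18 take 11 → i++
[i=2,j=1] A[i]=18<=B[j]=18 take 18 → i++
[i=3,j=1] A[i]=23>B[j]=18 take 18 → j++
[i=3,j=2] A[i]=23>B[j]=20 take 20 → j++
[i=3,j=3] A[i]=23<=B[j]=36 take 23 → i++
[i=4,j=3] A[i]=24<=B[j]=36 take 24 → i++
[i=5,j=3] A[i]=36<=B[j]=36 take 36 → i++
[i=6,j=3] A done, take B[j]=36 → j++

[3, 9, 11, 18, 18, 20, 23, 24, 36, 36]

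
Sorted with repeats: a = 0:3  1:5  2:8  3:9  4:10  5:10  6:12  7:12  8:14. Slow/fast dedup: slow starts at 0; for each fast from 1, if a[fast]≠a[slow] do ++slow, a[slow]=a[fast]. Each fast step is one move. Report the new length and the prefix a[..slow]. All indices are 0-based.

length 7; prefix = [3, 5, 8, 9, 10, 12, 14]

slow=0 fast=1: a[fast]=5≠a[slow]=3 write a[1]=5, slow++,fast++
slow=1 fast=2: a[fast]=8≠a[slow]=5 write a[2]=8, slow++,fast++
slow=2 fast=3: a[fast]=9≠a[slow]=8 write a[3]=9, slow++,fast++
slow=3 fast=4: a[fast]=10≠a[slow]=9 write a[4]=10, slow++,fast++
slow=4 fast=5: a[fast]=10=a[slow] dup, fast++
slow=4 fast=6: a[fast]=12≠a[slow]=10 write a[5]=12, slow++,fast++
slow=5 fast=7: a[fast]=12=a[slow] dup, fast++
slow=5 fast=8: a[fast]=14≠a[slow]=12 write a[6]=14, slow++,fast++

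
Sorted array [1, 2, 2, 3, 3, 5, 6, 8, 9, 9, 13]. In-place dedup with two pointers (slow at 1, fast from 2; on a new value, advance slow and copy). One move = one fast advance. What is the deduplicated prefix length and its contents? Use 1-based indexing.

(s=1,f=2) a[fast]=2≠a[slow]=1 write a[2]=2 → slow++,fast++
(s=2,f=3) a[fast]=2=a[slow] dup → fast++
(s=2,f=4) a[fast]=3≠a[slow]=2 write a[3]=3 → slow++,fast++
(s=3,f=5) a[fast]=3=a[slow] dup → fast++
(s=3,f=6) a[fast]=5≠a[slow]=3 write a[4]=5 → slow++,fast++
(s=4,f=7) a[fast]=6≠a[slow]=5 write a[5]=6 → slow++,fast++
(s=5,f=8) a[fast]=8≠a[slow]=6 write a[6]=8 → slow++,fast++
(s=6,f=9) a[fast]=9≠a[slow]=8 write a[7]=9 → slow++,fast++
(s=7,f=10) a[fast]=9=a[slow] dup → fast++
(s=7,f=11) a[fast]=13≠a[slow]=9 write a[8]=13 → slow++,fast++

length 8; prefix = [1, 2, 3, 5, 6, 8, 9, 13]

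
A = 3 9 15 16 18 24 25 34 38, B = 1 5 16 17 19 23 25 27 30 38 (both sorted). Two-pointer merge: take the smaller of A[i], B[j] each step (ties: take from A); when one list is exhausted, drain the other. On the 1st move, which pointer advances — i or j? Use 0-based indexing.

i=0 j=0: A[i]=3>B[j]=1 take 1, j++

j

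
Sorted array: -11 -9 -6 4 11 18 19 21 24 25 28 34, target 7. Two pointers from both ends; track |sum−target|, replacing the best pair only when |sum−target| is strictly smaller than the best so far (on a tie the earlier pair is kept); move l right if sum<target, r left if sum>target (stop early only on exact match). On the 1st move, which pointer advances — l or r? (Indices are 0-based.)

l=0 r=11: -11+34=23 d=16 *, r--

r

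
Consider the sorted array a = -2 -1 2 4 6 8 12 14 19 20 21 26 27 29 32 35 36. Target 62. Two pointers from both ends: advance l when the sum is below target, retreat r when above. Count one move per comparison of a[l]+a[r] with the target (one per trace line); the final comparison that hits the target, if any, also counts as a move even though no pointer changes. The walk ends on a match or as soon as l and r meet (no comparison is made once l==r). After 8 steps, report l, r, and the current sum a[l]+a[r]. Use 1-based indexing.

l=9, r=17, sum=55

[1,17] -2+36=34 <62 → l++
[2,17] -1+36=35 <62 → l++
[3,17] 2+36=38 <62 → l++
[4,17] 4+36=40 <62 → l++
[5,17] 6+36=42 <62 → l++
[6,17] 8+36=44 <62 → l++
[7,17] 12+36=48 <62 → l++
[8,17] 14+36=50 <62 → l++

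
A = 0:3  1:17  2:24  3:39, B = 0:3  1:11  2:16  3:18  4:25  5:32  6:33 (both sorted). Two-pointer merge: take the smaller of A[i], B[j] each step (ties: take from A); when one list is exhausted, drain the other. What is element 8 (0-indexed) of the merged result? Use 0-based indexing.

[i=0,j=0] A[i]=3<=B[j]=3 take 3 → i++
[i=1,j=0] A[i]=17>B[j]=3 take 3 → j++
[i=1,j=1] A[i]=17>B[j]=11 take 11 → j++
[i=1,j=2] A[i]=17>B[j]=16 take 16 → j++
[i=1,j=3] A[i]=17<=B[j]=18 take 17 → i++
[i=2,j=3] A[i]=24>B[j]=18 take 18 → j++
[i=2,j=4] A[i]=24<=B[j]=25 take 24 → i++
[i=3,j=4] A[i]=39>B[j]=25 take 25 → j++
[i=3,j=5] A[i]=39>B[j]=32 take 32 → j++
[i=3,j=6] A[i]=39>B[j]=33 take 33 → j++
[i=3,j=7] B done, take A[i]=39 → i++

merged[8] = 32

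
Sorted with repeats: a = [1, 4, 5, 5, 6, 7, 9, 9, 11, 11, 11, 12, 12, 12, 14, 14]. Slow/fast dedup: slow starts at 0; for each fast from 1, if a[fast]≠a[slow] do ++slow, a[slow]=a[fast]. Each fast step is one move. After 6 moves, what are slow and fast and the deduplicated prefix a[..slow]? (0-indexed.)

(s=0,f=1) a[fast]=4≠a[slow]=1 write a[1]=4 → slow++,fast++
(s=1,f=2) a[fast]=5≠a[slow]=4 write a[2]=5 → slow++,fast++
(s=2,f=3) a[fast]=5=a[slow] dup → fast++
(s=2,f=4) a[fast]=6≠a[slow]=5 write a[3]=6 → slow++,fast++
(s=3,f=5) a[fast]=7≠a[slow]=6 write a[4]=7 → slow++,fast++
(s=4,f=6) a[fast]=9≠a[slow]=7 write a[5]=9 → slow++,fast++

slow=5, fast=7, prefix=[1, 4, 5, 6, 7, 9]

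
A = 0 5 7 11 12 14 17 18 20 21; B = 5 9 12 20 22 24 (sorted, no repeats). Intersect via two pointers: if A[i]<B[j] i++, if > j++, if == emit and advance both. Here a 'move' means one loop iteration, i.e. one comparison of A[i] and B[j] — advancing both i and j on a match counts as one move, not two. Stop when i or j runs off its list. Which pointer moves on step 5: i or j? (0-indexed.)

i=0 j=0: 0<5, i++
i=1 j=0: 5==5 emit, i++,j++
i=2 j=1: 7<9, i++
i=3 j=1: 11>9, j++
i=3 j=2: 11<12, i++

i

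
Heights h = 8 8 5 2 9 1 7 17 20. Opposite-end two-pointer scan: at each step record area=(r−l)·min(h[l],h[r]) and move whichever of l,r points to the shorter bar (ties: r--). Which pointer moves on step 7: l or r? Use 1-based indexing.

[1,9] min(8,20)*8=64 best=64 * → l++
[2,9] min(8,20)*7=56 best=64 → l++
[3,9] min(5,20)*6=30 best=64 → l++
[4,9] min(2,20)*5=10 best=64 → l++
[5,9] min(9,20)*4=36 best=64 → l++
[6,9] min(1,20)*3=3 best=64 → l++
[7,9] min(7,20)*2=14 best=64 → l++

l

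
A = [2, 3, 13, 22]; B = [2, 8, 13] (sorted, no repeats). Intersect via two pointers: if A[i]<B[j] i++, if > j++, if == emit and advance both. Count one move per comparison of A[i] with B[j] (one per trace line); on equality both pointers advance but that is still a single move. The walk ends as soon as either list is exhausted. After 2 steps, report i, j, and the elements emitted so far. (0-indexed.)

[i=0,j=0] 2==2 emit → i++,j++
[i=1,j=1] 3<8 → i++

i=2, j=1, emitted=[2]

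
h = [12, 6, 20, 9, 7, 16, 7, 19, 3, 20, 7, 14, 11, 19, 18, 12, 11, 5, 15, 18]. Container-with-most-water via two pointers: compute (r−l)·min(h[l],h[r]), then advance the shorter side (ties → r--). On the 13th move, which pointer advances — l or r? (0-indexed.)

[0,19] min(12,18)*19=228 best=228 * → l++
[1,19] min(6,18)*18=108 best=228 → l++
[2,19] min(20,18)*17=306 best=306 * → r--
[2,18] min(20,15)*16=240 best=306 → r--
[2,17] min(20,5)*15=75 best=306 → r--
[2,16] min(20,11)*14=154 best=306 → r--
[2,15] min(20,12)*13=156 best=306 → r--
[2,14] min(20,18)*12=216 best=306 → r--
[2,13] min(20,19)*11=209 best=306 → r--
[2,12] min(20,11)*10=110 best=306 → r--
[2,11] min(20,14)*9=126 best=306 → r--
[2,10] min(20,7)*8=56 best=306 → r--
[2,9] min(20,20)*7=140 best=306 → r--

r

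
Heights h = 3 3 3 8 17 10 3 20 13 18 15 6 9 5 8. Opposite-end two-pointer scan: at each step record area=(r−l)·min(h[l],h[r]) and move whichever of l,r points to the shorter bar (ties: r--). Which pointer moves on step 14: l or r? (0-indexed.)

l=0 r=14: min(3,8)*14=42 best=42 *, l++
l=1 r=14: min(3,8)*13=39 best=42, l++
l=2 r=14: min(3,8)*12=36 best=42, l++
l=3 r=14: min(8,8)*11=88 best=88 *, r--
l=3 r=13: min(8,5)*10=50 best=88, r--
l=3 r=12: min(8,9)*9=72 best=88, l++
l=4 r=12: min(17,9)*8=72 best=88, r--
l=4 r=11: min(17,6)*7=42 best=88, r--
l=4 r=10: min(17,15)*6=90 best=90 *, r--
l=4 r=9: min(17,18)*5=85 best=90, l++
l=5 r=9: min(10,18)*4=40 best=90, l++
l=6 r=9: min(3,18)*3=9 best=90, l++
l=7 r=9: min(20,18)*2=36 best=90, r--
l=7 r=8: min(20,13)*1=13 best=90, r--

r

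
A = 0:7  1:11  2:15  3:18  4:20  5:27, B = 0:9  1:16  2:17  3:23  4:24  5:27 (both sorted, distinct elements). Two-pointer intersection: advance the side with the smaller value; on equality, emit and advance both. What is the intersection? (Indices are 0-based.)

[i=0,j=0] 7<9 → i++
[i=1,j=0] 11>9 → j++
[i=1,j=1] 11<16 → i++
[i=2,j=1] 15<16 → i++
[i=3,j=1] 18>16 → j++
[i=3,j=2] 18>17 → j++
[i=3,j=3] 18<23 → i++
[i=4,j=3] 20<23 → i++
[i=5,j=3] 27>23 → j++
[i=5,j=4] 27>24 → j++
[i=5,j=5] 27==27 emit → i++,j++

intersection = [27]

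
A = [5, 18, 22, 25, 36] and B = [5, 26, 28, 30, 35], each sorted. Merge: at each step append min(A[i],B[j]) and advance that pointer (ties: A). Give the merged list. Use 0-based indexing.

i=0 j=0: A[i]=5<=B[j]=5 take 5, i++
i=1 j=0: A[i]=18>B[j]=5 take 5, j++
i=1 j=1: A[i]=18<=B[j]=26 take 18, i++
i=2 j=1: A[i]=22<=B[j]=26 take 22, i++
i=3 j=1: A[i]=25<=B[j]=26 take 25, i++
i=4 j=1: A[i]=36>B[j]=26 take 26, j++
i=4 j=2: A[i]=36>B[j]=28 take 28, j++
i=4 j=3: A[i]=36>B[j]=30 take 30, j++
i=4 j=4: A[i]=36>B[j]=35 take 35, j++
i=4 j=5: B done, take A[i]=36, i++

[5, 5, 18, 22, 25, 26, 28, 30, 35, 36]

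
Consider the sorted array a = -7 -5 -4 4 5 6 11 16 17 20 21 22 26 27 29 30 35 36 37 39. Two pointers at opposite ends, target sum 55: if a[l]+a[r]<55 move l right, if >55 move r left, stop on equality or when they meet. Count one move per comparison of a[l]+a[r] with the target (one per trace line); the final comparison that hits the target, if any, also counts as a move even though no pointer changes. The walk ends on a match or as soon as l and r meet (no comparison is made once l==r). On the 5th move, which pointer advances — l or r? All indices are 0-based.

l

[0,19] -7+39=32 <55 → l++
[1,19] -5+39=34 <55 → l++
[2,19] -4+39=35 <55 → l++
[3,19] 4+39=43 <55 → l++
[4,19] 5+39=44 <55 → l++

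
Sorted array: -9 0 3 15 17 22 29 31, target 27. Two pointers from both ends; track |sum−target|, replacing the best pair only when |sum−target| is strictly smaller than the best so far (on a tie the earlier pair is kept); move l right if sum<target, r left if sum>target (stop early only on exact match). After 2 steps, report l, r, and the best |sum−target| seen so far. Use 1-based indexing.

[1,8] -9+31=22 d=5 * → l++
[2,8] 0+31=31 d=4 * → r--

l=2, r=7, best |Δ|=4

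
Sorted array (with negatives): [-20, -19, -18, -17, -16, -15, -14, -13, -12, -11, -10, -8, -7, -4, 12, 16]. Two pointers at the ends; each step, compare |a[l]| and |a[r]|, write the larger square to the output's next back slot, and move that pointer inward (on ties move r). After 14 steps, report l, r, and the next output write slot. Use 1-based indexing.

l=13, r=14, next write slot=2

l=1 r=16: |-20|>|16| out[16]=400, l++
l=2 r=16: |-19|>|16| out[15]=361, l++
l=3 r=16: |-18|>|16| out[14]=324, l++
l=4 r=16: |-17|>|16| out[13]=289, l++
l=5 r=16: |-16|<=|16| out[12]=256, r--
l=5 r=15: |-16|>|12| out[11]=256, l++
l=6 r=15: |-15|>|12| out[10]=225, l++
l=7 r=15: |-14|>|12| out[9]=196, l++
l=8 r=15: |-13|>|12| out[8]=169, l++
l=9 r=15: |-12|<=|12| out[7]=144, r--
l=9 r=14: |-12|>|-4| out[6]=144, l++
l=10 r=14: |-11|>|-4| out[5]=121, l++
l=11 r=14: |-10|>|-4| out[4]=100, l++
l=12 r=14: |-8|>|-4| out[3]=64, l++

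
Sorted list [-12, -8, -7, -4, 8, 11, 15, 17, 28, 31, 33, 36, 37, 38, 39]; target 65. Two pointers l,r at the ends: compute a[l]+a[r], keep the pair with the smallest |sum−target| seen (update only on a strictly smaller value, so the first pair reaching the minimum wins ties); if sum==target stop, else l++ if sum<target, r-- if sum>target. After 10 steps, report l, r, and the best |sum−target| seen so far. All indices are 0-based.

l=8, r=12, best |Δ|=1

[0,14] -12+39=27 d=38 * → l++
[1,14] -8+39=31 d=34 * → l++
[2,14] -7+39=32 d=33 * → l++
[3,14] -4+39=35 d=30 * → l++
[4,14] 8+39=47 d=18 * → l++
[5,14] 11+39=50 d=15 * → l++
[6,14] 15+39=54 d=11 * → l++
[7,14] 17+39=56 d=9 * → l++
[8,14] 28+39=67 d=2 * → r--
[8,13] 28+38=66 d=1 * → r--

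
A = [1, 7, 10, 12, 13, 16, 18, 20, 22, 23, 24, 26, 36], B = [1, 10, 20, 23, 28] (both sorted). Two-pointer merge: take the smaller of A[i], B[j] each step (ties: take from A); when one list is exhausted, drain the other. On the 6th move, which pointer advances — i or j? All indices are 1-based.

i

i=1 j=1: A[i]=1<=B[j]=1 take 1, i++
i=2 j=1: A[i]=7>B[j]=1 take 1, j++
i=2 j=2: A[i]=7<=B[j]=10 take 7, i++
i=3 j=2: A[i]=10<=B[j]=10 take 10, i++
i=4 j=2: A[i]=12>B[j]=10 take 10, j++
i=4 j=3: A[i]=12<=B[j]=20 take 12, i++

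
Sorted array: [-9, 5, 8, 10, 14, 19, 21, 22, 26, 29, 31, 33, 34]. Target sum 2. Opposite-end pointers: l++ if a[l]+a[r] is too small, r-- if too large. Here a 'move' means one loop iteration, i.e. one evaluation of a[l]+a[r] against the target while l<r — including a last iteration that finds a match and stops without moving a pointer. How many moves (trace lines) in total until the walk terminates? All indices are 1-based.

12 moves

[1,13] -9+34=25 >2 → r--
[1,12] -9+33=24 >2 → r--
[1,11] -9+31=22 >2 → r--
[1,10] -9+29=20 >2 → r--
[1,9] -9+26=17 >2 → r--
[1,8] -9+22=13 >2 → r--
[1,7] -9+21=12 >2 → r--
[1,6] -9+19=10 >2 → r--
[1,5] -9+14=5 >2 → r--
[1,4] -9+10=1 <2 → l++
[2,4] 5+10=15 >2 → r--
[2,3] 5+8=13 >2 → r--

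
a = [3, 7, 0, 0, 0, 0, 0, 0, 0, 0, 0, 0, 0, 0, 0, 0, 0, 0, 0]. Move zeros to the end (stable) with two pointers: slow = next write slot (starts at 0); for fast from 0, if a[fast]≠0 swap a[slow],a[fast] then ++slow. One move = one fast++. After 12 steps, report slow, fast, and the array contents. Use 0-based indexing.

(s=0,f=0) a[fast]=3≠0 swap→a[0]=3 → slow++,fast++
(s=1,f=1) a[fast]=7≠0 swap→a[1]=7 → slow++,fast++
(s=2,f=2) a[fast]=0 → fast++
(s=2,f=3) a[fast]=0 → fast++
(s=2,f=4) a[fast]=0 → fast++
(s=2,f=5) a[fast]=0 → fast++
(s=2,f=6) a[fast]=0 → fast++
(s=2,f=7) a[fast]=0 → fast++
(s=2,f=8) a[fast]=0 → fast++
(s=2,f=9) a[fast]=0 → fast++
(s=2,f=10) a[fast]=0 → fast++
(s=2,f=11) a[fast]=0 → fast++

slow=2, fast=12, a=[3, 7, 0, 0, 0, 0, 0, 0, 0, 0, 0, 0, 0, 0, 0, 0, 0, 0, 0]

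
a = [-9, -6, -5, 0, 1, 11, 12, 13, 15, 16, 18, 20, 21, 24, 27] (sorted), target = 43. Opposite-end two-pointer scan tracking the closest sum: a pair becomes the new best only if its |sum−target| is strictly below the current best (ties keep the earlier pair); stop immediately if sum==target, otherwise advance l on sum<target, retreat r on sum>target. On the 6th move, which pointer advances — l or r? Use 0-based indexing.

[0,14] -9+27=18 d=25 * → l++
[1,14] -6+27=21 d=22 * → l++
[2,14] -5+27=22 d=21 * → l++
[3,14] 0+27=27 d=16 * → l++
[4,14] 1+27=28 d=15 * → l++
[5,14] 11+27=38 d=5 * → l++

l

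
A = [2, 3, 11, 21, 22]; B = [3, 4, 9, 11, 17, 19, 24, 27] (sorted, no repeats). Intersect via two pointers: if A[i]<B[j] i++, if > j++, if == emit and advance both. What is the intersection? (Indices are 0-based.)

i=0 j=0: 2<3, i++
i=1 j=0: 3==3 emit, i++,j++
i=2 j=1: 11>4, j++
i=2 j=2: 11>9, j++
i=2 j=3: 11==11 emit, i++,j++
i=3 j=4: 21>17, j++
i=3 j=5: 21>19, j++
i=3 j=6: 21<24, i++
i=4 j=6: 22<24, i++

intersection = [3, 11]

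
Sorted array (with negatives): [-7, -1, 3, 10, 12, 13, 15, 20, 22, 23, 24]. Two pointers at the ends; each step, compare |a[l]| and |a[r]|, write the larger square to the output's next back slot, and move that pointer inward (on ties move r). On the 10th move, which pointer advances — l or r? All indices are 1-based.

[1,11] |-7|<=|24| out[11]=576 → r--
[1,10] |-7|<=|23| out[10]=529 → r--
[1,9] |-7|<=|22| out[9]=484 → r--
[1,8] |-7|<=|20| out[8]=400 → r--
[1,7] |-7|<=|15| out[7]=225 → r--
[1,6] |-7|<=|13| out[6]=169 → r--
[1,5] |-7|<=|12| out[5]=144 → r--
[1,4] |-7|<=|10| out[4]=100 → r--
[1,3] |-7|>|3| out[3]=49 → l++
[2,3] |-1|<=|3| out[2]=9 → r--

r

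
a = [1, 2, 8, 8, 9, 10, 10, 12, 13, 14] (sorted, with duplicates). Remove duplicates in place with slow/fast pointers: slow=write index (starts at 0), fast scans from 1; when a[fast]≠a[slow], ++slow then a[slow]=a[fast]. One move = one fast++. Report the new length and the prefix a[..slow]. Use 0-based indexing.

slow=0 fast=1: a[fast]=2≠a[slow]=1 write a[1]=2, slow++,fast++
slow=1 fast=2: a[fast]=8≠a[slow]=2 write a[2]=8, slow++,fast++
slow=2 fast=3: a[fast]=8=a[slow] dup, fast++
slow=2 fast=4: a[fast]=9≠a[slow]=8 write a[3]=9, slow++,fast++
slow=3 fast=5: a[fast]=10≠a[slow]=9 write a[4]=10, slow++,fast++
slow=4 fast=6: a[fast]=10=a[slow] dup, fast++
slow=4 fast=7: a[fast]=12≠a[slow]=10 write a[5]=12, slow++,fast++
slow=5 fast=8: a[fast]=13≠a[slow]=12 write a[6]=13, slow++,fast++
slow=6 fast=9: a[fast]=14≠a[slow]=13 write a[7]=14, slow++,fast++

length 8; prefix = [1, 2, 8, 9, 10, 12, 13, 14]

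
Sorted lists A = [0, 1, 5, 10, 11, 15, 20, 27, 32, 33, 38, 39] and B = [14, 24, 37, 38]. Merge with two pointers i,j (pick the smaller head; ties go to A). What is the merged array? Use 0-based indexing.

[0, 1, 5, 10, 11, 14, 15, 20, 24, 27, 32, 33, 37, 38, 38, 39]

i=0 j=0: A[i]=0<=B[j]=14 take 0, i++
i=1 j=0: A[i]=1<=B[j]=14 take 1, i++
i=2 j=0: A[i]=5<=B[j]=14 take 5, i++
i=3 j=0: A[i]=10<=B[j]=14 take 10, i++
i=4 j=0: A[i]=11<=B[j]=14 take 11, i++
i=5 j=0: A[i]=15>B[j]=14 take 14, j++
i=5 j=1: A[i]=15<=B[j]=24 take 15, i++
i=6 j=1: A[i]=20<=B[j]=24 take 20, i++
i=7 j=1: A[i]=27>B[j]=24 take 24, j++
i=7 j=2: A[i]=27<=B[j]=37 take 27, i++
i=8 j=2: A[i]=32<=B[j]=37 take 32, i++
i=9 j=2: A[i]=33<=B[j]=37 take 33, i++
i=10 j=2: A[i]=38>B[j]=37 take 37, j++
i=10 j=3: A[i]=38<=B[j]=38 take 38, i++
i=11 j=3: A[i]=39>B[j]=38 take 38, j++
i=11 j=4: B done, take A[i]=39, i++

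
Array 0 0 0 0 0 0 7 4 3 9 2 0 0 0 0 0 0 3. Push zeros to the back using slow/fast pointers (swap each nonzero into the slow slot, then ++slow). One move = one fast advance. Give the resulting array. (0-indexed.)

(s=0,f=0) a[fast]=0 → fast++
(s=0,f=1) a[fast]=0 → fast++
(s=0,f=2) a[fast]=0 → fast++
(s=0,f=3) a[fast]=0 → fast++
(s=0,f=4) a[fast]=0 → fast++
(s=0,f=5) a[fast]=0 → fast++
(s=0,f=6) a[fast]=7≠0 swap→a[0]=7 → slow++,fast++
(s=1,f=7) a[fast]=4≠0 swap→a[1]=4 → slow++,fast++
(s=2,f=8) a[fast]=3≠0 swap→a[2]=3 → slow++,fast++
(s=3,f=9) a[fast]=9≠0 swap→a[3]=9 → slow++,fast++
(s=4,f=10) a[fast]=2≠0 swap→a[4]=2 → slow++,fast++
(s=5,f=11) a[fast]=0 → fast++
(s=5,f=12) a[fast]=0 → fast++
(s=5,f=13) a[fast]=0 → fast++
(s=5,f=14) a[fast]=0 → fast++
(s=5,f=15) a[fast]=0 → fast++
(s=5,f=16) a[fast]=0 → fast++
(s=5,f=17) a[fast]=3≠0 swap→a[5]=3 → slow++,fast++

[7, 4, 3, 9, 2, 3, 0, 0, 0, 0, 0, 0, 0, 0, 0, 0, 0, 0]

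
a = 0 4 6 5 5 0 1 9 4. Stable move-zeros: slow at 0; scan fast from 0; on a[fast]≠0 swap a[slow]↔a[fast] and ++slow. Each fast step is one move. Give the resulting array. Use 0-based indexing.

[4, 6, 5, 5, 1, 9, 4, 0, 0]

(s=0,f=0) a[fast]=0 → fast++
(s=0,f=1) a[fast]=4≠0 swap→a[0]=4 → slow++,fast++
(s=1,f=2) a[fast]=6≠0 swap→a[1]=6 → slow++,fast++
(s=2,f=3) a[fast]=5≠0 swap→a[2]=5 → slow++,fast++
(s=3,f=4) a[fast]=5≠0 swap→a[3]=5 → slow++,fast++
(s=4,f=5) a[fast]=0 → fast++
(s=4,f=6) a[fast]=1≠0 swap→a[4]=1 → slow++,fast++
(s=5,f=7) a[fast]=9≠0 swap→a[5]=9 → slow++,fast++
(s=6,f=8) a[fast]=4≠0 swap→a[6]=4 → slow++,fast++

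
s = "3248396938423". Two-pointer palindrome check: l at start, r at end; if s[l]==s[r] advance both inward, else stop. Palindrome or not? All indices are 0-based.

palindrome

l=0 r=12: '3'=='3', l++,r--
l=1 r=11: '2'=='2', l++,r--
l=2 r=10: '4'=='4', l++,r--
l=3 r=9: '8'=='8', l++,r--
l=4 r=8: '3'=='3', l++,r--
l=5 r=7: '9'=='9', l++,r--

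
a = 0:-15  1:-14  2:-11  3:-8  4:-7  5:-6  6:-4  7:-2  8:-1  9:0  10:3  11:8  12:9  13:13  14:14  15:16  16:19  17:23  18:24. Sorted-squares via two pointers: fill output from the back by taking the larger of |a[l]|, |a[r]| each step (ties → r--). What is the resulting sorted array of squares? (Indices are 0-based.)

[0, 1, 4, 9, 16, 36, 49, 64, 64, 81, 121, 169, 196, 196, 225, 256, 361, 529, 576]

l=0 r=18: |-15|<=|24| out[18]=576, r--
l=0 r=17: |-15|<=|23| out[17]=529, r--
l=0 r=16: |-15|<=|19| out[16]=361, r--
l=0 r=15: |-15|<=|16| out[15]=256, r--
l=0 r=14: |-15|>|14| out[14]=225, l++
l=1 r=14: |-14|<=|14| out[13]=196, r--
l=1 r=13: |-14|>|13| out[12]=196, l++
l=2 r=13: |-11|<=|13| out[11]=169, r--
l=2 r=12: |-11|>|9| out[10]=121, l++
l=3 r=12: |-8|<=|9| out[9]=81, r--
l=3 r=11: |-8|<=|8| out[8]=64, r--
l=3 r=10: |-8|>|3| out[7]=64, l++
l=4 r=10: |-7|>|3| out[6]=49, l++
l=5 r=10: |-6|>|3| out[5]=36, l++
l=6 r=10: |-4|>|3| out[4]=16, l++
l=7 r=10: |-2|<=|3| out[3]=9, r--
l=7 r=9: |-2|>|0| out[2]=4, l++
l=8 r=9: |-1|>|0| out[1]=1, l++
l=9 r=9: |0|<=|0| out[0]=0, r--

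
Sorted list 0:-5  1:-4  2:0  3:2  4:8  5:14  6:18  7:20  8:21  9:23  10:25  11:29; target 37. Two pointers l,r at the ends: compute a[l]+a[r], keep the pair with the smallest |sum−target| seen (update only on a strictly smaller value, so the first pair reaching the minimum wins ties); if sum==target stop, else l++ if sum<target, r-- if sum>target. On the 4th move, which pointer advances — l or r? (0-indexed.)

l

l=0 r=11: -5+29=24 d=13 *, l++
l=1 r=11: -4+29=25 d=12 *, l++
l=2 r=11: 0+29=29 d=8 *, l++
l=3 r=11: 2+29=31 d=6 *, l++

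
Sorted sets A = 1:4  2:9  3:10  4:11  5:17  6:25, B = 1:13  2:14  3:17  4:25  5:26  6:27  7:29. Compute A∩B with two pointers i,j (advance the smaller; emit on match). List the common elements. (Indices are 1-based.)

intersection = [17, 25]

[i=1,j=1] 4<13 → i++
[i=2,j=1] 9<13 → i++
[i=3,j=1] 10<13 → i++
[i=4,j=1] 11<13 → i++
[i=5,j=1] 17>13 → j++
[i=5,j=2] 17>14 → j++
[i=5,j=3] 17==17 emit → i++,j++
[i=6,j=4] 25==25 emit → i++,j++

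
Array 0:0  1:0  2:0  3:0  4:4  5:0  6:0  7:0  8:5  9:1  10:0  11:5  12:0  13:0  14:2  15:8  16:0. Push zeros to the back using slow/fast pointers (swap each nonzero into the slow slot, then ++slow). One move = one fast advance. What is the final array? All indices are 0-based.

(s=0,f=0) a[fast]=0 → fast++
(s=0,f=1) a[fast]=0 → fast++
(s=0,f=2) a[fast]=0 → fast++
(s=0,f=3) a[fast]=0 → fast++
(s=0,f=4) a[fast]=4≠0 swap→a[0]=4 → slow++,fast++
(s=1,f=5) a[fast]=0 → fast++
(s=1,f=6) a[fast]=0 → fast++
(s=1,f=7) a[fast]=0 → fast++
(s=1,f=8) a[fast]=5≠0 swap→a[1]=5 → slow++,fast++
(s=2,f=9) a[fast]=1≠0 swap→a[2]=1 → slow++,fast++
(s=3,f=10) a[fast]=0 → fast++
(s=3,f=11) a[fast]=5≠0 swap→a[3]=5 → slow++,fast++
(s=4,f=12) a[fast]=0 → fast++
(s=4,f=13) a[fast]=0 → fast++
(s=4,f=14) a[fast]=2≠0 swap→a[4]=2 → slow++,fast++
(s=5,f=15) a[fast]=8≠0 swap→a[5]=8 → slow++,fast++
(s=6,f=16) a[fast]=0 → fast++

[4, 5, 1, 5, 2, 8, 0, 0, 0, 0, 0, 0, 0, 0, 0, 0, 0]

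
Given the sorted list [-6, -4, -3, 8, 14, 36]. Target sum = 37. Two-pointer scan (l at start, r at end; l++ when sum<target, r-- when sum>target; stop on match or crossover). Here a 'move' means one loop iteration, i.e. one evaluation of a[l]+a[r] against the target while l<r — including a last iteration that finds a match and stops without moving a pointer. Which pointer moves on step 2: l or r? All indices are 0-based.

l=0 r=5: -6+36=30 <37, l++
l=1 r=5: -4+36=32 <37, l++

l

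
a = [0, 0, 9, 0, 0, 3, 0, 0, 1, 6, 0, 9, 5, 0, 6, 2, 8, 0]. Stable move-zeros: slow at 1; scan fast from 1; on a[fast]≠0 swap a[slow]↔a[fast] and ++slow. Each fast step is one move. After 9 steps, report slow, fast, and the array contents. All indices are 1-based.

slow=4, fast=10, a=[9, 3, 1, 0, 0, 0, 0, 0, 0, 6, 0, 9, 5, 0, 6, 2, 8, 0]

(s=1,f=1) a[fast]=0 → fast++
(s=1,f=2) a[fast]=0 → fast++
(s=1,f=3) a[fast]=9≠0 swap→a[1]=9 → slow++,fast++
(s=2,f=4) a[fast]=0 → fast++
(s=2,f=5) a[fast]=0 → fast++
(s=2,f=6) a[fast]=3≠0 swap→a[2]=3 → slow++,fast++
(s=3,f=7) a[fast]=0 → fast++
(s=3,f=8) a[fast]=0 → fast++
(s=3,f=9) a[fast]=1≠0 swap→a[3]=1 → slow++,fast++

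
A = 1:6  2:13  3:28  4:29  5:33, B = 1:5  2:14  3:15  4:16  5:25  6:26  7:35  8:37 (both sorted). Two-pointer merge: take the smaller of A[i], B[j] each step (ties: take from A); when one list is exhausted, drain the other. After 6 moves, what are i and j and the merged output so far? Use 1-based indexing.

i=3, j=5, merged so far=[5, 6, 13, 14, 15, 16]

[i=1,j=1] A[i]=6>B[j]=5 take 5 → j++
[i=1,j=2] A[i]=6<=B[j]=14 take 6 → i++
[i=2,j=2] A[i]=13<=B[j]=14 take 13 → i++
[i=3,j=2] A[i]=28>B[j]=14 take 14 → j++
[i=3,j=3] A[i]=28>B[j]=15 take 15 → j++
[i=3,j=4] A[i]=28>B[j]=16 take 16 → j++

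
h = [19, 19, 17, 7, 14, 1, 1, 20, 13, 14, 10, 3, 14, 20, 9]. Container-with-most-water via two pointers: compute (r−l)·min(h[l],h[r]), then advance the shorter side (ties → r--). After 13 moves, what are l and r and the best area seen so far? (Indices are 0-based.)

[0,14] min(19,9)*14=126 best=126 * → r--
[0,13] min(19,20)*13=247 best=247 * → l++
[1,13] min(19,20)*12=228 best=247 → l++
[2,13] min(17,20)*11=187 best=247 → l++
[3,13] min(7,20)*10=70 best=247 → l++
[4,13] min(14,20)*9=126 best=247 → l++
[5,13] min(1,20)*8=8 best=247 → l++
[6,13] min(1,20)*7=7 best=247 → l++
[7,13] min(20,20)*6=120 best=247 → r--
[7,12] min(20,14)*5=70 best=247 → r--
[7,11] min(20,3)*4=12 best=247 → r--
[7,10] min(20,10)*3=30 best=247 → r--
[7,9] min(20,14)*2=28 best=247 → r--

l=7, r=8, best area=247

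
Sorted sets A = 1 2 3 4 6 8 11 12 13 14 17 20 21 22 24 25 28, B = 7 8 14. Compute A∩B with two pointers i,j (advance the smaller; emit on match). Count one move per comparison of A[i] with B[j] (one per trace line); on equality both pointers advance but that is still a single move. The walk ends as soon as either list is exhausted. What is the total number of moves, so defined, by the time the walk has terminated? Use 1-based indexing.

11 moves

i=1 j=1: 1<7, i++
i=2 j=1: 2<7, i++
i=3 j=1: 3<7, i++
i=4 j=1: 4<7, i++
i=5 j=1: 6<7, i++
i=6 j=1: 8>7, j++
i=6 j=2: 8==8 emit, i++,j++
i=7 j=3: 11<14, i++
i=8 j=3: 12<14, i++
i=9 j=3: 13<14, i++
i=10 j=3: 14==14 emit, i++,j++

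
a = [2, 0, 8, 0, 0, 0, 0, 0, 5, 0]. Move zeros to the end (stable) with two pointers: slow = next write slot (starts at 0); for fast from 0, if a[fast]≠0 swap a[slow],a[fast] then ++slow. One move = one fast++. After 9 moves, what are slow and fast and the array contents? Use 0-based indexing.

slow=0 fast=0: a[fast]=2≠0 swap→a[0]=2, slow++,fast++
slow=1 fast=1: a[fast]=0, fast++
slow=1 fast=2: a[fast]=8≠0 swap→a[1]=8, slow++,fast++
slow=2 fast=3: a[fast]=0, fast++
slow=2 fast=4: a[fast]=0, fast++
slow=2 fast=5: a[fast]=0, fast++
slow=2 fast=6: a[fast]=0, fast++
slow=2 fast=7: a[fast]=0, fast++
slow=2 fast=8: a[fast]=5≠0 swap→a[2]=5, slow++,fast++

slow=3, fast=9, a=[2, 8, 5, 0, 0, 0, 0, 0, 0, 0]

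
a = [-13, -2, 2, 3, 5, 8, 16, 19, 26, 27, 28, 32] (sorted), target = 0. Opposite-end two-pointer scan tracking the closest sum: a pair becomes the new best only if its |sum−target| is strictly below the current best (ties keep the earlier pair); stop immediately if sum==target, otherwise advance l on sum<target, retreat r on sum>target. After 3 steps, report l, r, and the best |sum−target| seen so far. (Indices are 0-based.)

l=0 r=11: -13+32=19 d=19 *, r--
l=0 r=10: -13+28=15 d=15 *, r--
l=0 r=9: -13+27=14 d=14 *, r--

l=0, r=8, best |Δ|=14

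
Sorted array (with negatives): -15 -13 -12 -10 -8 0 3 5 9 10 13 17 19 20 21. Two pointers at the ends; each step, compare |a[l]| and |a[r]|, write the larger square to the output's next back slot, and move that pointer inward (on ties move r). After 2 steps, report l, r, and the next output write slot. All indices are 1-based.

l=1, r=13, next write slot=13

[1,15] |-15|<=|21| out[15]=441 → r--
[1,14] |-15|<=|20| out[14]=400 → r--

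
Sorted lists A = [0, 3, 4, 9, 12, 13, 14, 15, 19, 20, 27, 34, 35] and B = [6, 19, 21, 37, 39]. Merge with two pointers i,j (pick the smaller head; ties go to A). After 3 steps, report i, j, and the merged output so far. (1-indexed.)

[i=1,j=1] A[i]=0<=B[j]=6 take 0 → i++
[i=2,j=1] A[i]=3<=B[j]=6 take 3 → i++
[i=3,j=1] A[i]=4<=B[j]=6 take 4 → i++

i=4, j=1, merged so far=[0, 3, 4]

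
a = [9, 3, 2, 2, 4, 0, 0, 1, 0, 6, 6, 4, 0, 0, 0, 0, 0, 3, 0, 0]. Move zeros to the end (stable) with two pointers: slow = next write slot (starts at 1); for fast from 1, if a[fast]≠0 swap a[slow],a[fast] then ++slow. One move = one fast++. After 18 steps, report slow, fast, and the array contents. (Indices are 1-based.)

slow=1 fast=1: a[fast]=9≠0 swap→a[1]=9, slow++,fast++
slow=2 fast=2: a[fast]=3≠0 swap→a[2]=3, slow++,fast++
slow=3 fast=3: a[fast]=2≠0 swap→a[3]=2, slow++,fast++
slow=4 fast=4: a[fast]=2≠0 swap→a[4]=2, slow++,fast++
slow=5 fast=5: a[fast]=4≠0 swap→a[5]=4, slow++,fast++
slow=6 fast=6: a[fast]=0, fast++
slow=6 fast=7: a[fast]=0, fast++
slow=6 fast=8: a[fast]=1≠0 swap→a[6]=1, slow++,fast++
slow=7 fast=9: a[fast]=0, fast++
slow=7 fast=10: a[fast]=6≠0 swap→a[7]=6, slow++,fast++
slow=8 fast=11: a[fast]=6≠0 swap→a[8]=6, slow++,fast++
slow=9 fast=12: a[fast]=4≠0 swap→a[9]=4, slow++,fast++
slow=10 fast=13: a[fast]=0, fast++
slow=10 fast=14: a[fast]=0, fast++
slow=10 fast=15: a[fast]=0, fast++
slow=10 fast=16: a[fast]=0, fast++
slow=10 fast=17: a[fast]=0, fast++
slow=10 fast=18: a[fast]=3≠0 swap→a[10]=3, slow++,fast++

slow=11, fast=19, a=[9, 3, 2, 2, 4, 1, 6, 6, 4, 3, 0, 0, 0, 0, 0, 0, 0, 0, 0, 0]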